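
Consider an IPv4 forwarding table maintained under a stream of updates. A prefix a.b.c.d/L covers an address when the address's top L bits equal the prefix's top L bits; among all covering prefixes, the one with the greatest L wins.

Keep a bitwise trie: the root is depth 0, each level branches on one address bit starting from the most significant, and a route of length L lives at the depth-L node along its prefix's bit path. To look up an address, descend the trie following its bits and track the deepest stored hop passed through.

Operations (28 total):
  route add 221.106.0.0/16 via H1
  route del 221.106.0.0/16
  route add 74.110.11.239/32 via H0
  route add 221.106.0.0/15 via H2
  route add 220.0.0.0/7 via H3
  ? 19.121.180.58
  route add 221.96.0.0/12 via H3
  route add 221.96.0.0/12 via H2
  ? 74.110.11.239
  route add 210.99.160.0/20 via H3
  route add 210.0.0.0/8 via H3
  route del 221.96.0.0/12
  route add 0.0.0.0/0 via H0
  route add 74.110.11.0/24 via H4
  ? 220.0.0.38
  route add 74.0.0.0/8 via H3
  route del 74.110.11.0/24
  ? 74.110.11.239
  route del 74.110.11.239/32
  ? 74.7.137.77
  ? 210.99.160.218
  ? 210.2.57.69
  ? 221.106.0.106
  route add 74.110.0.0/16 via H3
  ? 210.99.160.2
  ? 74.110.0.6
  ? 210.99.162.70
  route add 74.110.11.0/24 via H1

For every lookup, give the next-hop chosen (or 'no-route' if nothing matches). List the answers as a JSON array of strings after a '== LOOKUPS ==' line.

Apply in order:
  + 221.106.0.0/16 (H1) depth=16
  del 221.106.0.0/16 (clear depth 16)
  + 74.110.11.239/32 (H0) depth=32
  + 221.106.0.0/15 (H2) depth=15
  + 220.0.0.0/7 (H3) depth=7
  ? 19.121.180.58  path d0:-→d1:-  best=no-route
  + 221.96.0.0/12 (H3) depth=12
  + 221.96.0.0/12 (H2) depth=12
  ? 74.110.11.239  path d0:-→d1:-→d2:-→d3:-→d4:-→d5:-→d6:-→d7:-→d8:-→d9:-→d10:-→d11:-→d12:-→d13:-→d14:-→d15:-→d16:-→d17:-→d18:-→d19:-→d20:-→d21:-→d22:-→d23:-→d24:-→d25:-→d26:-→d27:-→d28:-→d29:-→d30:-→d31:-→d32:H0  best=H0
  + 210.99.160.0/20 (H3) depth=20
  + 210.0.0.0/8 (H3) depth=8
  del 221.96.0.0/12 (clear depth 12)
  + 0.0.0.0/0 (H0) depth=0
  + 74.110.11.0/24 (H4) depth=24
  ? 220.0.0.38  path d0:H0→d1:-→d2:-→d3:-→d4:-→d5:-→d6:-→d7:H3  best=H3
  + 74.0.0.0/8 (H3) depth=8
  del 74.110.11.0/24 (clear depth 24)
  ? 74.110.11.239  path d0:H0→d1:-→d2:-→d3:-→d4:-→d5:-→d6:-→d7:-→d8:H3→d9:-→d10:-→d11:-→d12:-→d13:-→d14:-→d15:-→d16:-→d17:-→d18:-→d19:-→d20:-→d21:-→d22:-→d23:-→d24:-→d25:-→d26:-→d27:-→d28:-→d29:-→d30:-→d31:-→d32:H0  best=H0
  del 74.110.11.239/32 (clear depth 32)
  ? 74.7.137.77  path d0:H0→d1:-→d2:-→d3:-→d4:-→d5:-→d6:-→d7:-→d8:H3→d9:-  best=H3
  ? 210.99.160.218  path d0:H0→d1:-→d2:-→d3:-→d4:-→d5:-→d6:-→d7:-→d8:H3→d9:-→d10:-→d11:-→d12:-→d13:-→d14:-→d15:-→d16:-→d17:-→d18:-→d19:-→d20:H3  best=H3
  ? 210.2.57.69  path d0:H0→d1:-→d2:-→d3:-→d4:-→d5:-→d6:-→d7:-→d8:H3→d9:-  best=H3
  ? 221.106.0.106  path d0:H0→d1:-→d2:-→d3:-→d4:-→d5:-→d6:-→d7:H3→d8:-→d9:-→d10:-→d11:-→d12:-→d13:-→d14:-→d15:H2→d16:-  best=H2
  + 74.110.0.0/16 (H3) depth=16
  ? 210.99.160.2  path d0:H0→d1:-→d2:-→d3:-→d4:-→d5:-→d6:-→d7:-→d8:H3→d9:-→d10:-→d11:-→d12:-→d13:-→d14:-→d15:-→d16:-→d17:-→d18:-→d19:-→d20:H3  best=H3
  ? 74.110.0.6  path d0:H0→d1:-→d2:-→d3:-→d4:-→d5:-→d6:-→d7:-→d8:H3→d9:-→d10:-→d11:-→d12:-→d13:-→d14:-→d15:-→d16:H3→d17:-→d18:-→d19:-→d20:-  best=H3
  ? 210.99.162.70  path d0:H0→d1:-→d2:-→d3:-→d4:-→d5:-→d6:-→d7:-→d8:H3→d9:-→d10:-→d11:-→d12:-→d13:-→d14:-→d15:-→d16:-→d17:-→d18:-→d19:-→d20:H3  best=H3
  + 74.110.11.0/24 (H1) depth=24

== LOOKUPS ==
["no-route","H0","H3","H0","H3","H3","H3","H2","H3","H3","H3"]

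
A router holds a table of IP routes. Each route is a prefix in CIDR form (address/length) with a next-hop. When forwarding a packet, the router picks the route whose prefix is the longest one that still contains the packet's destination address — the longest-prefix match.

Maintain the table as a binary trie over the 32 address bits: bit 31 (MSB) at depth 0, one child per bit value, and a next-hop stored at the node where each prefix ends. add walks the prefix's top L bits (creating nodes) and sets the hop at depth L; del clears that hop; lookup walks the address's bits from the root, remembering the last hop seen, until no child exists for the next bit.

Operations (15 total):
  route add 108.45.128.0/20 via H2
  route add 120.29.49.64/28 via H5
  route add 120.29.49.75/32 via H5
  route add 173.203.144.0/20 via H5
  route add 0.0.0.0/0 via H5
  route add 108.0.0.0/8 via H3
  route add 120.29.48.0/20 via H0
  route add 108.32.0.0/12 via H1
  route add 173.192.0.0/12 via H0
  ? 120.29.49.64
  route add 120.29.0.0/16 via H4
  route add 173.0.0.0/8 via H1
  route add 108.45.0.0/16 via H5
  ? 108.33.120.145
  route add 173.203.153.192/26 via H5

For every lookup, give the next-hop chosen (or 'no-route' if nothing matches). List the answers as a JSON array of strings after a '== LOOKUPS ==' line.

Trace:
  + 108.45.128.0/20 (H2) depth=20
  + 120.29.49.64/28 (H5) depth=28
  + 120.29.49.75/32 (H5) depth=32
  + 173.203.144.0/20 (H5) depth=20
  + 0.0.0.0/0 (H5) depth=0
  + 108.0.0.0/8 (H3) depth=8
  + 120.29.48.0/20 (H0) depth=20
  + 108.32.0.0/12 (H1) depth=12
  + 173.192.0.0/12 (H0) depth=12
  ? 120.29.49.64  path d0:H5→d1:-→d2:-→d3:-→d4:-→d5:-→d6:-→d7:-→d8:-→d9:-→d10:-→d11:-→d12:-→d13:-→d14:-→d15:-→d16:-→d17:-→d18:-→d19:-→d20:H0→d21:-→d22:-→d23:-→d24:-→d25:-→d26:-→d27:-→d28:H5  best=H5
  + 120.29.0.0/16 (H4) depth=16
  + 173.0.0.0/8 (H1) depth=8
  + 108.45.0.0/16 (H5) depth=16
  ? 108.33.120.145  path d0:H5→d1:-→d2:-→d3:-→d4:-→d5:-→d6:-→d7:-→d8:H3→d9:-→d10:-→d11:-→d12:H1  best=H1
  + 173.203.153.192/26 (H5) depth=26

== LOOKUPS ==
["H5","H1"]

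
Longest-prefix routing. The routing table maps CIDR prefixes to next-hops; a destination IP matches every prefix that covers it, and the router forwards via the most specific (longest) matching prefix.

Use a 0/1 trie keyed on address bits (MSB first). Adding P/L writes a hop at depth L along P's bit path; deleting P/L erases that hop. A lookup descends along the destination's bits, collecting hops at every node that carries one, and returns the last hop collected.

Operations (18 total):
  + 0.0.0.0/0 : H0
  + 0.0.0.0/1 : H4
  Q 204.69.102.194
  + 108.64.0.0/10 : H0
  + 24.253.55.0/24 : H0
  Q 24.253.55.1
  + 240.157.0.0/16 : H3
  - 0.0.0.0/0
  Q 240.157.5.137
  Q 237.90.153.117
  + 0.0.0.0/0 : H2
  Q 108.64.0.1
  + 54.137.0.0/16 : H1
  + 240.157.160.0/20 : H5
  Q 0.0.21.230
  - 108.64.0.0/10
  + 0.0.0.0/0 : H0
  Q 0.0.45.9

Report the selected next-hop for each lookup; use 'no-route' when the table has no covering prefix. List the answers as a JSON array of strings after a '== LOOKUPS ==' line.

Trace:
  + 0.0.0.0/0 (H0) depth=0
  + 0.0.0.0/1 (H4) depth=1
  ? 204.69.102.194  path d0:H0  best=H0
  + 108.64.0.0/10 (H0) depth=10
  + 24.253.55.0/24 (H0) depth=24
  ? 24.253.55.1  path d0:H0→d1:H4→d2:-→d3:-→d4:-→d5:-→d6:-→d7:-→d8:-→d9:-→d10:-→d11:-→d12:-→d13:-→d14:-→d15:-→d16:-→d17:-→d18:-→d19:-→d20:-→d21:-→d22:-→d23:-→d24:H0  best=H0
  + 240.157.0.0/16 (H3) depth=16
  - 0.0.0.0/0 clear@0
  ? 240.157.5.137  path d0:-→d1:-→d2:-→d3:-→d4:-→d5:-→d6:-→d7:-→d8:-→d9:-→d10:-→d11:-→d12:-→d13:-→d14:-→d15:-→d16:H3  best=H3
  ? 237.90.153.117  path d0:-→d1:-→d2:-→d3:-  best=no-route
  + 0.0.0.0/0 (H2) depth=0
  ? 108.64.0.1  path d0:H2→d1:H4→d2:-→d3:-→d4:-→d5:-→d6:-→d7:-→d8:-→d9:-→d10:H0  best=H0
  + 54.137.0.0/16 (H1) depth=16
  + 240.157.160.0/20 (H5) depth=20
  ? 0.0.21.230  path d0:H2→d1:H4→d2:-→d3:-  best=H4
  - 108.64.0.0/10 clear@10
  + 0.0.0.0/0 (H0) depth=0
  ? 0.0.45.9  path d0:H0→d1:H4→d2:-→d3:-  best=H4

== LOOKUPS ==
["H0","H0","H3","no-route","H0","H4","H4"]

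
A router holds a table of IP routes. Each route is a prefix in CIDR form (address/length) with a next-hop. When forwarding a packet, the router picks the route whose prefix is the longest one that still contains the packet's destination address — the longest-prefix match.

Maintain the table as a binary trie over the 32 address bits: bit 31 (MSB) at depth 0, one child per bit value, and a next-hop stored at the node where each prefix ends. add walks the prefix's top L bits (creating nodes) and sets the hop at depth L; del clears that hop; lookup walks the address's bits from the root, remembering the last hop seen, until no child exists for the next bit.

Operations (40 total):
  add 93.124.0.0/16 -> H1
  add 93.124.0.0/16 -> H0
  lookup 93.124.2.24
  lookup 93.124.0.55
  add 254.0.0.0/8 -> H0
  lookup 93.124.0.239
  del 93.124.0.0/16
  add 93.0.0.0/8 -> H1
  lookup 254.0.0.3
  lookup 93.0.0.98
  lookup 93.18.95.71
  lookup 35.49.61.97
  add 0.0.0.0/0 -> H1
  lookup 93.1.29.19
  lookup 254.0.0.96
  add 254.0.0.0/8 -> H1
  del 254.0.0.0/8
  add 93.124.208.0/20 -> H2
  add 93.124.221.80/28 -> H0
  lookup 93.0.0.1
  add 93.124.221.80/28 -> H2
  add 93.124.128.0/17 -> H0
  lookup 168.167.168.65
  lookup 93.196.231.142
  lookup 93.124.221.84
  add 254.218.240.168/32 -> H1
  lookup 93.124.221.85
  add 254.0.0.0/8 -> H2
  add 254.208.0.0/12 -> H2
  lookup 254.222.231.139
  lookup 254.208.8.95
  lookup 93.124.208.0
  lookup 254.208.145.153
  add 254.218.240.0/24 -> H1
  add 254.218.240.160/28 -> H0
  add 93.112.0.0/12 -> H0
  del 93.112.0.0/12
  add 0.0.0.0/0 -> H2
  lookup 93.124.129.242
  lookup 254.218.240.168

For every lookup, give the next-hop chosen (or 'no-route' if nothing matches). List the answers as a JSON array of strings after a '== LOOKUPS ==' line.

Trace:
  add 93.124.0.0/16 -> H1 at depth 16
  add 93.124.0.0/16 -> H0 at depth 16
  Q 93.124.2.24: descend 0101110101111100 ; hops seen [H0] ; pick H0
  Q 93.124.0.55: descend 0101110101111100 ; hops seen [H0] ; pick H0
  add 254.0.0.0/8 -> H0 at depth 8
  Q 93.124.0.239: descend 0101110101111100 ; hops seen [H0] ; pick H0
  del 93.124.0.0/16 (clear depth 16)
  add 93.0.0.0/8 -> H1 at depth 8
  Q 254.0.0.3: descend 11111110 ; hops seen [H0] ; pick H0
  Q 93.0.0.98: descend 010111010 ; hops seen [H1] ; pick H1
  Q 93.18.95.71: descend 010111010 ; hops seen [H1] ; pick H1
  Q 35.49.61.97: descend 0 ; hops seen [∅] ; pick no-route
  add 0.0.0.0/0 -> H1 at depth 0
  Q 93.1.29.19: descend 010111010 ; hops seen [H1,H1] ; pick H1
  Q 254.0.0.96: descend 11111110 ; hops seen [H1,H0] ; pick H0
  add 254.0.0.0/8 -> H1 at depth 8
  del 254.0.0.0/8 (clear depth 8)
  add 93.124.208.0/20 -> H2 at depth 20
  add 93.124.221.80/28 -> H0 at depth 28
  Q 93.0.0.1: descend 010111010 ; hops seen [H1,H1] ; pick H1
  add 93.124.221.80/28 -> H2 at depth 28
  add 93.124.128.0/17 -> H0 at depth 17
  Q 168.167.168.65: descend 1 ; hops seen [H1] ; pick H1
  Q 93.196.231.142: descend 01011101 ; hops seen [H1,H1] ; pick H1
  Q 93.124.221.84: descend 0101110101111100110111010101 ; hops seen [H1,H1,H0,H2,H2] ; pick H2
  add 254.218.240.168/32 -> H1 at depth 32
  Q 93.124.221.85: descend 0101110101111100110111010101 ; hops seen [H1,H1,H0,H2,H2] ; pick H2
  add 254.0.0.0/8 -> H2 at depth 8
  add 254.208.0.0/12 -> H2 at depth 12
  Q 254.222.231.139: descend 1111111011011 ; hops seen [H1,H2,H2] ; pick H2
  Q 254.208.8.95: descend 111111101101 ; hops seen [H1,H2,H2] ; pick H2
  Q 93.124.208.0: descend 01011101011111001101 ; hops seen [H1,H1,H0,H2] ; pick H2
  Q 254.208.145.153: descend 111111101101 ; hops seen [H1,H2,H2] ; pick H2
  add 254.218.240.0/24 -> H1 at depth 24
  add 254.218.240.160/28 -> H0 at depth 28
  add 93.112.0.0/12 -> H0 at depth 12
  del 93.112.0.0/12 (clear depth 12)
  add 0.0.0.0/0 -> H2 at depth 0
  Q 93.124.129.242: descend 01011101011111001 ; hops seen [H2,H1,H0] ; pick H0
  Q 254.218.240.168: descend 11111110110110101111000010101000 ; hops seen [H2,H2,H2,H1,H0,H1] ; pick H1

== LOOKUPS ==
["H0","H0","H0","H0","H1","H1","no-route","H1","H0","H1","H1","H1","H2","H2","H2","H2","H2","H2","H0","H1"]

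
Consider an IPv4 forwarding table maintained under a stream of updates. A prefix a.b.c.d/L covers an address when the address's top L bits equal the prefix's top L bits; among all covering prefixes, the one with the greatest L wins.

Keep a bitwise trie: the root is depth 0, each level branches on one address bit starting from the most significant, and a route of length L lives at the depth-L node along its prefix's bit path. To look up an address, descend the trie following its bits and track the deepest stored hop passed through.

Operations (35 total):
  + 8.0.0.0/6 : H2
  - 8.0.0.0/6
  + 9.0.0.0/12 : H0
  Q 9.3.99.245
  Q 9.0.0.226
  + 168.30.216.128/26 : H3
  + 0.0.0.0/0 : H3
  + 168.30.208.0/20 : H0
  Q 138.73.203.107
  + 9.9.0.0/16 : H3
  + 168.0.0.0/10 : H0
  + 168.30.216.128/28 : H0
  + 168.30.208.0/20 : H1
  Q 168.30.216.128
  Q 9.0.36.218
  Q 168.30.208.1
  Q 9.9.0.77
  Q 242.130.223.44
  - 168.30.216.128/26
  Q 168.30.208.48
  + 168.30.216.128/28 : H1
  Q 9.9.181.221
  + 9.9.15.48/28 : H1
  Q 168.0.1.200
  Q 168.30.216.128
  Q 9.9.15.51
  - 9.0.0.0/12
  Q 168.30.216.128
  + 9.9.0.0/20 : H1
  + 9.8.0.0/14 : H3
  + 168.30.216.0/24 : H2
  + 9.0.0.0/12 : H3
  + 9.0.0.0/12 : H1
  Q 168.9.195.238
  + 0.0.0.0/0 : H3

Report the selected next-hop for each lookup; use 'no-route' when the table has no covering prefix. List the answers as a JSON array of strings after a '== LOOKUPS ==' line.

Trace:
  add 8.0.0.0/6 -> H2 at depth 6
  del 8.0.0.0/6 (clear depth 6)
  add 9.0.0.0/12 -> H0 at depth 12
  Q 9.3.99.245: descend 000010010000 ; hops seen [H0] ; pick H0
  Q 9.0.0.226: descend 000010010000 ; hops seen [H0] ; pick H0
  add 168.30.216.128/26 -> H3 at depth 26
  add 0.0.0.0/0 -> H3 at depth 0
  add 168.30.208.0/20 -> H0 at depth 20
  Q 138.73.203.107: descend 10 ; hops seen [H3] ; pick H3
  add 9.9.0.0/16 -> H3 at depth 16
  add 168.0.0.0/10 -> H0 at depth 10
  add 168.30.216.128/28 -> H0 at depth 28
  add 168.30.208.0/20 -> H1 at depth 20
  Q 168.30.216.128: descend 1010100000011110110110001000 ; hops seen [H3,H0,H1,H3,H0] ; pick H0
  Q 9.0.36.218: descend 000010010000 ; hops seen [H3,H0] ; pick H0
  Q 168.30.208.1: descend 10101000000111101101 ; hops seen [H3,H0,H1] ; pick H1
  Q 9.9.0.77: descend 0000100100001001 ; hops seen [H3,H0,H3] ; pick H3
  Q 242.130.223.44: descend 1 ; hops seen [H3] ; pick H3
  del 168.30.216.128/26 (clear depth 26)
  Q 168.30.208.48: descend 10101000000111101101 ; hops seen [H3,H0,H1] ; pick H1
  add 168.30.216.128/28 -> H1 at depth 28
  Q 9.9.181.221: descend 0000100100001001 ; hops seen [H3,H0,H3] ; pick H3
  add 9.9.15.48/28 -> H1 at depth 28
  Q 168.0.1.200: descend 10101000000 ; hops seen [H3,H0] ; pick H0
  Q 168.30.216.128: descend 1010100000011110110110001000 ; hops seen [H3,H0,H1,H1] ; pick H1
  Q 9.9.15.51: descend 0000100100001001000011110011 ; hops seen [H3,H0,H3,H1] ; pick H1
  del 9.0.0.0/12 (clear depth 12)
  Q 168.30.216.128: descend 1010100000011110110110001000 ; hops seen [H3,H0,H1,H1] ; pick H1
  add 9.9.0.0/20 -> H1 at depth 20
  add 9.8.0.0/14 -> H3 at depth 14
  add 168.30.216.0/24 -> H2 at depth 24
  add 9.0.0.0/12 -> H3 at depth 12
  add 9.0.0.0/12 -> H1 at depth 12
  Q 168.9.195.238: descend 10101000000 ; hops seen [H3,H0] ; pick H0
  add 0.0.0.0/0 -> H3 at depth 0

== LOOKUPS ==
["H0","H0","H3","H0","H0","H1","H3","H3","H1","H3","H0","H1","H1","H1","H0"]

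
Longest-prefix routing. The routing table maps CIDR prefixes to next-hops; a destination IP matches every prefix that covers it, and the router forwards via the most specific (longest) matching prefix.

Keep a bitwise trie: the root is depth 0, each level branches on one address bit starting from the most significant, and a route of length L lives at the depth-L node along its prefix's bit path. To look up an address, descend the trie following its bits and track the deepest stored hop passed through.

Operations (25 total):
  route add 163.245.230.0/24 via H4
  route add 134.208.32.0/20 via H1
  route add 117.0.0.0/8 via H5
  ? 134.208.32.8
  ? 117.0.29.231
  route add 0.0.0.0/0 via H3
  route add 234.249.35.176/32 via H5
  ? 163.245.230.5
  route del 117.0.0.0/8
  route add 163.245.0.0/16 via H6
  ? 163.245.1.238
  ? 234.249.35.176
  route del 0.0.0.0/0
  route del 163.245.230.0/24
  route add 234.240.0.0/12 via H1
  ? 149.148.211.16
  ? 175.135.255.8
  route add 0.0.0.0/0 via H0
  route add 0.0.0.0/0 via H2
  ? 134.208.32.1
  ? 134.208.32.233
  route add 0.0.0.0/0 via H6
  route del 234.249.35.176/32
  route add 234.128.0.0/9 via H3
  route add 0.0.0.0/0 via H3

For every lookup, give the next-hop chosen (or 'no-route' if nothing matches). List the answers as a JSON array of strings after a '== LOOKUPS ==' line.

Process each operation:
  + 163.245.230.0/24 (H4) depth=24
  + 134.208.32.0/20 (H1) depth=20
  + 117.0.0.0/8 (H5) depth=8
  lookup 134.208.32.8: bits 10000110110100000010 walk d0:-→d1:-→d2:-→d3:-→d4:-→d5:-→d6:-→d7:-→d8:-→d9:-→d10:-→d11:-→d12:-→d13:-→d14:-→d15:-→d16:-→d17:-→d18:-→d19:-→d20:H1 -> H1
  lookup 117.0.29.231: bits 01110101 walk d0:-→d1:-→d2:-→d3:-→d4:-→d5:-→d6:-→d7:-→d8:H5 -> H5
  + 0.0.0.0/0 (H3) depth=0
  + 234.249.35.176/32 (H5) depth=32
  lookup 163.245.230.5: bits 101000111111010111100110 walk d0:H3→d1:-→d2:-→d3:-→d4:-→d5:-→d6:-→d7:-→d8:-→d9:-→d10:-→d11:-→d12:-→d13:-→d14:-→d15:-→d16:-→d17:-→d18:-→d19:-→d20:-→d21:-→d22:-→d23:-→d24:H4 -> H4
  del 117.0.0.0/8 (clear depth 8)
  + 163.245.0.0/16 (H6) depth=16
  lookup 163.245.1.238: bits 1010001111110101 walk d0:H3→d1:-→d2:-→d3:-→d4:-→d5:-→d6:-→d7:-→d8:-→d9:-→d10:-→d11:-→d12:-→d13:-→d14:-→d15:-→d16:H6 -> H6
  lookup 234.249.35.176: bits 11101010111110010010001110110000 walk d0:H3→d1:-→d2:-→d3:-→d4:-→d5:-→d6:-→d7:-→d8:-→d9:-→d10:-→d11:-→d12:-→d13:-→d14:-→d15:-→d16:-→d17:-→d18:-→d19:-→d20:-→d21:-→d22:-→d23:-→d24:-→d25:-→d26:-→d27:-→d28:-→d29:-→d30:-→d31:-→d32:H5 -> H5
  del 0.0.0.0/0 (clear depth 0)
  del 163.245.230.0/24 (clear depth 24)
  + 234.240.0.0/12 (H1) depth=12
  lookup 149.148.211.16: bits 100 walk d0:-→d1:-→d2:-→d3:- -> no-route
  lookup 175.135.255.8: bits 1010 walk d0:-→d1:-→d2:-→d3:-→d4:- -> no-route
  + 0.0.0.0/0 (H0) depth=0
  + 0.0.0.0/0 (H2) depth=0
  lookup 134.208.32.1: bits 10000110110100000010 walk d0:H2→d1:-→d2:-→d3:-→d4:-→d5:-→d6:-→d7:-→d8:-→d9:-→d10:-→d11:-→d12:-→d13:-→d14:-→d15:-→d16:-→d17:-→d18:-→d19:-→d20:H1 -> H1
  lookup 134.208.32.233: bits 10000110110100000010 walk d0:H2→d1:-→d2:-→d3:-→d4:-→d5:-→d6:-→d7:-→d8:-→d9:-→d10:-→d11:-→d12:-→d13:-→d14:-→d15:-→d16:-→d17:-→d18:-→d19:-→d20:H1 -> H1
  + 0.0.0.0/0 (H6) depth=0
  del 234.249.35.176/32 (clear depth 32)
  + 234.128.0.0/9 (H3) depth=9
  + 0.0.0.0/0 (H3) depth=0

== LOOKUPS ==
["H1","H5","H4","H6","H5","no-route","no-route","H1","H1"]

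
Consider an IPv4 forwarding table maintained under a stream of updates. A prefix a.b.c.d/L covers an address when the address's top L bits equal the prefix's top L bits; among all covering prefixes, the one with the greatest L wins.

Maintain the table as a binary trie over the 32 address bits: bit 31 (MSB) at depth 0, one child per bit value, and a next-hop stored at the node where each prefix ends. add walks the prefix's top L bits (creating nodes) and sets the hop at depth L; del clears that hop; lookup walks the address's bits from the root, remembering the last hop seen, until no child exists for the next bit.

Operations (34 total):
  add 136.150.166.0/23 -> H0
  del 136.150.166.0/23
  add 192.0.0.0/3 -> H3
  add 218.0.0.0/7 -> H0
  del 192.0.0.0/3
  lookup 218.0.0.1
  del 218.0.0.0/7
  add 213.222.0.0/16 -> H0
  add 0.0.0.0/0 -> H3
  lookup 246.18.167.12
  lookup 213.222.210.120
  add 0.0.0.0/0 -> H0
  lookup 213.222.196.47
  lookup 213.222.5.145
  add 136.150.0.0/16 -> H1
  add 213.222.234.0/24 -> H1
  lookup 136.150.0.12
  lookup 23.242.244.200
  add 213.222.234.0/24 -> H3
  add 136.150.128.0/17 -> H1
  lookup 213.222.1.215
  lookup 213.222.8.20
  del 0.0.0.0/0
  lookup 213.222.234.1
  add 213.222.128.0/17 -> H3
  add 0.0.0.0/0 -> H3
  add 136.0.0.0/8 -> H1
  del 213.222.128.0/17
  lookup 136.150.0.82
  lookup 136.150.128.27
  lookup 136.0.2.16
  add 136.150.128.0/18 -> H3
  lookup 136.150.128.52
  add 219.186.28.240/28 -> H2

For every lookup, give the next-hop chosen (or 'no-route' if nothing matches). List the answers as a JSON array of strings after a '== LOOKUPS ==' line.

Trace:
  add 136.150.166.0/23 -> H0 at depth 23
  del 136.150.166.0/23 (clear depth 23)
  add 192.0.0.0/3 -> H3 at depth 3
  add 218.0.0.0/7 -> H0 at depth 7
  del 192.0.0.0/3 (clear depth 3)
  ? 218.0.0.1  path d0:-→d1:-→d2:-→d3:-→d4:-→d5:-→d6:-→d7:H0  best=H0
  del 218.0.0.0/7 (clear depth 7)
  add 213.222.0.0/16 -> H0 at depth 16
  add 0.0.0.0/0 -> H3 at depth 0
  ? 246.18.167.12  path d0:H3→d1:-→d2:-  best=H3
  ? 213.222.210.120  path d0:H3→d1:-→d2:-→d3:-→d4:-→d5:-→d6:-→d7:-→d8:-→d9:-→d10:-→d11:-→d12:-→d13:-→d14:-→d15:-→d16:H0  best=H0
  add 0.0.0.0/0 -> H0 at depth 0
  ? 213.222.196.47  path d0:H0→d1:-→d2:-→d3:-→d4:-→d5:-→d6:-→d7:-→d8:-→d9:-→d10:-→d11:-→d12:-→d13:-→d14:-→d15:-→d16:H0  best=H0
  ? 213.222.5.145  path d0:H0→d1:-→d2:-→d3:-→d4:-→d5:-→d6:-→d7:-→d8:-→d9:-→d10:-→d11:-→d12:-→d13:-→d14:-→d15:-→d16:H0  best=H0
  add 136.150.0.0/16 -> H1 at depth 16
  add 213.222.234.0/24 -> H1 at depth 24
  ? 136.150.0.12  path d0:H0→d1:-→d2:-→d3:-→d4:-→d5:-→d6:-→d7:-→d8:-→d9:-→d10:-→d11:-→d12:-→d13:-→d14:-→d15:-→d16:H1  best=H1
  ? 23.242.244.200  path d0:H0  best=H0
  add 213.222.234.0/24 -> H3 at depth 24
  add 136.150.128.0/17 -> H1 at depth 17
  ? 213.222.1.215  path d0:H0→d1:-→d2:-→d3:-→d4:-→d5:-→d6:-→d7:-→d8:-→d9:-→d10:-→d11:-→d12:-→d13:-→d14:-→d15:-→d16:H0  best=H0
  ? 213.222.8.20  path d0:H0→d1:-→d2:-→d3:-→d4:-→d5:-→d6:-→d7:-→d8:-→d9:-→d10:-→d11:-→d12:-→d13:-→d14:-→d15:-→d16:H0  best=H0
  del 0.0.0.0/0 (clear depth 0)
  ? 213.222.234.1  path d0:-→d1:-→d2:-→d3:-→d4:-→d5:-→d6:-→d7:-→d8:-→d9:-→d10:-→d11:-→d12:-→d13:-→d14:-→d15:-→d16:H0→d17:-→d18:-→d19:-→d20:-→d21:-→d22:-→d23:-→d24:H3  best=H3
  add 213.222.128.0/17 -> H3 at depth 17
  add 0.0.0.0/0 -> H3 at depth 0
  add 136.0.0.0/8 -> H1 at depth 8
  del 213.222.128.0/17 (clear depth 17)
  ? 136.150.0.82  path d0:H3→d1:-→d2:-→d3:-→d4:-→d5:-→d6:-→d7:-→d8:H1→d9:-→d10:-→d11:-→d12:-→d13:-→d14:-→d15:-→d16:H1  best=H1
  ? 136.150.128.27  path d0:H3→d1:-→d2:-→d3:-→d4:-→d5:-→d6:-→d7:-→d8:H1→d9:-→d10:-→d11:-→d12:-→d13:-→d14:-→d15:-→d16:H1→d17:H1→d18:-  best=H1
  ? 136.0.2.16  path d0:H3→d1:-→d2:-→d3:-→d4:-→d5:-→d6:-→d7:-→d8:H1  best=H1
  add 136.150.128.0/18 -> H3 at depth 18
  ? 136.150.128.52  path d0:H3→d1:-→d2:-→d3:-→d4:-→d5:-→d6:-→d7:-→d8:H1→d9:-→d10:-→d11:-→d12:-→d13:-→d14:-→d15:-→d16:H1→d17:H1→d18:H3  best=H3
  add 219.186.28.240/28 -> H2 at depth 28

== LOOKUPS ==
["H0","H3","H0","H0","H0","H1","H0","H0","H0","H3","H1","H1","H1","H3"]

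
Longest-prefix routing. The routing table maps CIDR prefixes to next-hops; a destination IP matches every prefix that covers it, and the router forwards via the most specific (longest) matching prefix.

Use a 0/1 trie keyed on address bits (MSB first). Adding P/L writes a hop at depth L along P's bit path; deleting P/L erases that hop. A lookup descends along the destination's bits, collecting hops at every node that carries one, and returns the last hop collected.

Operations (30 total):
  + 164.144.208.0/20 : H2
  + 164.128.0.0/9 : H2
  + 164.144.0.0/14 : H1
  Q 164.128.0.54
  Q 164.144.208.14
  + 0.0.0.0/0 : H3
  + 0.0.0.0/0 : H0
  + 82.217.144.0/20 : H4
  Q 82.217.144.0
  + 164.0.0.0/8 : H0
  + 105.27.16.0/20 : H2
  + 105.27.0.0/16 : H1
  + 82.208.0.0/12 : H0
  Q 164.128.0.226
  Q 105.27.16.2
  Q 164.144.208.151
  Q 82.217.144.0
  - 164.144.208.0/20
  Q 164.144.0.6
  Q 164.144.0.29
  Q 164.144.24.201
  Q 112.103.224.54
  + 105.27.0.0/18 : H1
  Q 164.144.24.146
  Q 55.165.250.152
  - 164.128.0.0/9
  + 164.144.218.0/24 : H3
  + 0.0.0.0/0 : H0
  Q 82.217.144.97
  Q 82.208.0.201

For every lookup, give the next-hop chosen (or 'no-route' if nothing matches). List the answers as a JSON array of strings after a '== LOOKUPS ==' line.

Apply in order:
  + 164.144.208.0/20 (H2) depth=20
  + 164.128.0.0/9 (H2) depth=9
  + 164.144.0.0/14 (H1) depth=14
  ? 164.128.0.54  path d0:-→d1:-→d2:-→d3:-→d4:-→d5:-→d6:-→d7:-→d8:-→d9:H2→d10:-→d11:-  best=H2
  ? 164.144.208.14  path d0:-→d1:-→d2:-→d3:-→d4:-→d5:-→d6:-→d7:-→d8:-→d9:H2→d10:-→d11:-→d12:-→d13:-→d14:H1→d15:-→d16:-→d17:-→d18:-→d19:-→d20:H2  best=H2
  + 0.0.0.0/0 (H3) depth=0
  + 0.0.0.0/0 (H0) depth=0
  + 82.217.144.0/20 (H4) depth=20
  ? 82.217.144.0  path d0:H0→d1:-→d2:-→d3:-→d4:-→d5:-→d6:-→d7:-→d8:-→d9:-→d10:-→d11:-→d12:-→d13:-→d14:-→d15:-→d16:-→d17:-→d18:-→d19:-→d20:H4  best=H4
  + 164.0.0.0/8 (H0) depth=8
  + 105.27.16.0/20 (H2) depth=20
  + 105.27.0.0/16 (H1) depth=16
  + 82.208.0.0/12 (H0) depth=12
  ? 164.128.0.226  path d0:H0→d1:-→d2:-→d3:-→d4:-→d5:-→d6:-→d7:-→d8:H0→d9:H2→d10:-→d11:-  best=H2
  ? 105.27.16.2  path d0:H0→d1:-→d2:-→d3:-→d4:-→d5:-→d6:-→d7:-→d8:-→d9:-→d10:-→d11:-→d12:-→d13:-→d14:-→d15:-→d16:H1→d17:-→d18:-→d19:-→d20:H2  best=H2
  ? 164.144.208.151  path d0:H0→d1:-→d2:-→d3:-→d4:-→d5:-→d6:-→d7:-→d8:H0→d9:H2→d10:-→d11:-→d12:-→d13:-→d14:H1→d15:-→d16:-→d17:-→d18:-→d19:-→d20:H2  best=H2
  ? 82.217.144.0  path d0:H0→d1:-→d2:-→d3:-→d4:-→d5:-→d6:-→d7:-→d8:-→d9:-→d10:-→d11:-→d12:H0→d13:-→d14:-→d15:-→d16:-→d17:-→d18:-→d19:-→d20:H4  best=H4
  del 164.144.208.0/20 (clear depth 20)
  ? 164.144.0.6  path d0:H0→d1:-→d2:-→d3:-→d4:-→d5:-→d6:-→d7:-→d8:H0→d9:H2→d10:-→d11:-→d12:-→d13:-→d14:H1→d15:-→d16:-  best=H1
  ? 164.144.0.29  path d0:H0→d1:-→d2:-→d3:-→d4:-→d5:-→d6:-→d7:-→d8:H0→d9:H2→d10:-→d11:-→d12:-→d13:-→d14:H1→d15:-→d16:-  best=H1
  ? 164.144.24.201  path d0:H0→d1:-→d2:-→d3:-→d4:-→d5:-→d6:-→d7:-→d8:H0→d9:H2→d10:-→d11:-→d12:-→d13:-→d14:H1→d15:-→d16:-  best=H1
  ? 112.103.224.54  path d0:H0→d1:-→d2:-→d3:-  best=H0
  + 105.27.0.0/18 (H1) depth=18
  ? 164.144.24.146  path d0:H0→d1:-→d2:-→d3:-→d4:-→d5:-→d6:-→d7:-→d8:H0→d9:H2→d10:-→d11:-→d12:-→d13:-→d14:H1→d15:-→d16:-  best=H1
  ? 55.165.250.152  path d0:H0→d1:-  best=H0
  del 164.128.0.0/9 (clear depth 9)
  + 164.144.218.0/24 (H3) depth=24
  + 0.0.0.0/0 (H0) depth=0
  ? 82.217.144.97  path d0:H0→d1:-→d2:-→d3:-→d4:-→d5:-→d6:-→d7:-→d8:-→d9:-→d10:-→d11:-→d12:H0→d13:-→d14:-→d15:-→d16:-→d17:-→d18:-→d19:-→d20:H4  best=H4
  ? 82.208.0.201  path d0:H0→d1:-→d2:-→d3:-→d4:-→d5:-→d6:-→d7:-→d8:-→d9:-→d10:-→d11:-→d12:H0  best=H0

== LOOKUPS ==
["H2","H2","H4","H2","H2","H2","H4","H1","H1","H1","H0","H1","H0","H4","H0"]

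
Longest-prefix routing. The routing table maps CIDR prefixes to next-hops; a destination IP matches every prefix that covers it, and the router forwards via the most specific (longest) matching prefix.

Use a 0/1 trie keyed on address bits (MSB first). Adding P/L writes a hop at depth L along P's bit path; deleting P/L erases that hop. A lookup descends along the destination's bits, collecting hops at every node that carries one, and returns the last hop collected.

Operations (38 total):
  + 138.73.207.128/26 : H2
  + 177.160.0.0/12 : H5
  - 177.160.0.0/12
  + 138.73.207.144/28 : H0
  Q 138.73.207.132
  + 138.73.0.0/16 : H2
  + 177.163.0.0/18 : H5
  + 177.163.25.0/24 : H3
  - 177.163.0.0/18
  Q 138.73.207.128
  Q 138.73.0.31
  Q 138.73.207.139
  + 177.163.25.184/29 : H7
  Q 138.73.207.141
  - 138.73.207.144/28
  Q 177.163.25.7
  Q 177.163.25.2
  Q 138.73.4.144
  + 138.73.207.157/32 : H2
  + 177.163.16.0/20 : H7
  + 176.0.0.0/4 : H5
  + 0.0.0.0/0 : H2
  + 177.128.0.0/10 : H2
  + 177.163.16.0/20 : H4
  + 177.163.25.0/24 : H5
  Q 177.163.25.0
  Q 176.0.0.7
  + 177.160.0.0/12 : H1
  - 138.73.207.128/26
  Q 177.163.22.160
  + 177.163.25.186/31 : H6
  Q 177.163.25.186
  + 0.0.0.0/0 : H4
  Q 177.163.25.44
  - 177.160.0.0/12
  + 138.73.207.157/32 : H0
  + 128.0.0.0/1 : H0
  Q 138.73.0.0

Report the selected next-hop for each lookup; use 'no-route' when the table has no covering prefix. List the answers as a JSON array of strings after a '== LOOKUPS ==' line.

Apply in order:
  add 138.73.207.128/26 -> H2 at depth 26
  add 177.160.0.0/12 -> H5 at depth 12
  - 177.160.0.0/12 clear@12
  add 138.73.207.144/28 -> H0 at depth 28
  ? 138.73.207.132  path d0:-→d1:-→d2:-→d3:-→d4:-→d5:-→d6:-→d7:-→d8:-→d9:-→d10:-→d11:-→d12:-→d13:-→d14:-→d15:-→d16:-→d17:-→d18:-→d19:-→d20:-→d21:-→d22:-→d23:-→d24:-→d25:-→d26:H2→d27:-  best=H2
  add 138.73.0.0/16 -> H2 at depth 16
  add 177.163.0.0/18 -> H5 at depth 18
  add 177.163.25.0/24 -> H3 at depth 24
  - 177.163.0.0/18 clear@18
  ? 138.73.207.128  path d0:-→d1:-→d2:-→d3:-→d4:-→d5:-→d6:-→d7:-→d8:-→d9:-→d10:-→d11:-→d12:-→d13:-→d14:-→d15:-→d16:H2→d17:-→d18:-→d19:-→d20:-→d21:-→d22:-→d23:-→d24:-→d25:-→d26:H2→d27:-  best=H2
  ? 138.73.0.31  path d0:-→d1:-→d2:-→d3:-→d4:-→d5:-→d6:-→d7:-→d8:-→d9:-→d10:-→d11:-→d12:-→d13:-→d14:-→d15:-→d16:H2  best=H2
  ? 138.73.207.139  path d0:-→d1:-→d2:-→d3:-→d4:-→d5:-→d6:-→d7:-→d8:-→d9:-→d10:-→d11:-→d12:-→d13:-→d14:-→d15:-→d16:H2→d17:-→d18:-→d19:-→d20:-→d21:-→d22:-→d23:-→d24:-→d25:-→d26:H2→d27:-  best=H2
  add 177.163.25.184/29 -> H7 at depth 29
  ? 138.73.207.141  path d0:-→d1:-→d2:-→d3:-→d4:-→d5:-→d6:-→d7:-→d8:-→d9:-→d10:-→d11:-→d12:-→d13:-→d14:-→d15:-→d16:H2→d17:-→d18:-→d19:-→d20:-→d21:-→d22:-→d23:-→d24:-→d25:-→d26:H2→d27:-  best=H2
  - 138.73.207.144/28 clear@28
  ? 177.163.25.7  path d0:-→d1:-→d2:-→d3:-→d4:-→d5:-→d6:-→d7:-→d8:-→d9:-→d10:-→d11:-→d12:-→d13:-→d14:-→d15:-→d16:-→d17:-→d18:-→d19:-→d20:-→d21:-→d22:-→d23:-→d24:H3  best=H3
  ? 177.163.25.2  path d0:-→d1:-→d2:-→d3:-→d4:-→d5:-→d6:-→d7:-→d8:-→d9:-→d10:-→d11:-→d12:-→d13:-→d14:-→d15:-→d16:-→d17:-→d18:-→d19:-→d20:-→d21:-→d22:-→d23:-→d24:H3  best=H3
  ? 138.73.4.144  path d0:-→d1:-→d2:-→d3:-→d4:-→d5:-→d6:-→d7:-→d8:-→d9:-→d10:-→d11:-→d12:-→d13:-→d14:-→d15:-→d16:H2  best=H2
  add 138.73.207.157/32 -> H2 at depth 32
  add 177.163.16.0/20 -> H7 at depth 20
  add 176.0.0.0/4 -> H5 at depth 4
  add 0.0.0.0/0 -> H2 at depth 0
  add 177.128.0.0/10 -> H2 at depth 10
  add 177.163.16.0/20 -> H4 at depth 20
  add 177.163.25.0/24 -> H5 at depth 24
  ? 177.163.25.0  path d0:H2→d1:-→d2:-→d3:-→d4:H5→d5:-→d6:-→d7:-→d8:-→d9:-→d10:H2→d11:-→d12:-→d13:-→d14:-→d15:-→d16:-→d17:-→d18:-→d19:-→d20:H4→d21:-→d22:-→d23:-→d24:H5  best=H5
  ? 176.0.0.7  path d0:H2→d1:-→d2:-→d3:-→d4:H5→d5:-→d6:-→d7:-  best=H5
  add 177.160.0.0/12 -> H1 at depth 12
  - 138.73.207.128/26 clear@26
  ? 177.163.22.160  path d0:H2→d1:-→d2:-→d3:-→d4:H5→d5:-→d6:-→d7:-→d8:-→d9:-→d10:H2→d11:-→d12:H1→d13:-→d14:-→d15:-→d16:-→d17:-→d18:-→d19:-→d20:H4  best=H4
  add 177.163.25.186/31 -> H6 at depth 31
  ? 177.163.25.186  path d0:H2→d1:-→d2:-→d3:-→d4:H5→d5:-→d6:-→d7:-→d8:-→d9:-→d10:H2→d11:-→d12:H1→d13:-→d14:-→d15:-→d16:-→d17:-→d18:-→d19:-→d20:H4→d21:-→d22:-→d23:-→d24:H5→d25:-→d26:-→d27:-→d28:-→d29:H7→d30:-→d31:H6  best=H6
  add 0.0.0.0/0 -> H4 at depth 0
  ? 177.163.25.44  path d0:H4→d1:-→d2:-→d3:-→d4:H5→d5:-→d6:-→d7:-→d8:-→d9:-→d10:H2→d11:-→d12:H1→d13:-→d14:-→d15:-→d16:-→d17:-→d18:-→d19:-→d20:H4→d21:-→d22:-→d23:-→d24:H5  best=H5
  - 177.160.0.0/12 clear@12
  add 138.73.207.157/32 -> H0 at depth 32
  add 128.0.0.0/1 -> H0 at depth 1
  ? 138.73.0.0  path d0:H4→d1:H0→d2:-→d3:-→d4:-→d5:-→d6:-→d7:-→d8:-→d9:-→d10:-→d11:-→d12:-→d13:-→d14:-→d15:-→d16:H2  best=H2

== LOOKUPS ==
["H2","H2","H2","H2","H2","H3","H3","H2","H5","H5","H4","H6","H5","H2"]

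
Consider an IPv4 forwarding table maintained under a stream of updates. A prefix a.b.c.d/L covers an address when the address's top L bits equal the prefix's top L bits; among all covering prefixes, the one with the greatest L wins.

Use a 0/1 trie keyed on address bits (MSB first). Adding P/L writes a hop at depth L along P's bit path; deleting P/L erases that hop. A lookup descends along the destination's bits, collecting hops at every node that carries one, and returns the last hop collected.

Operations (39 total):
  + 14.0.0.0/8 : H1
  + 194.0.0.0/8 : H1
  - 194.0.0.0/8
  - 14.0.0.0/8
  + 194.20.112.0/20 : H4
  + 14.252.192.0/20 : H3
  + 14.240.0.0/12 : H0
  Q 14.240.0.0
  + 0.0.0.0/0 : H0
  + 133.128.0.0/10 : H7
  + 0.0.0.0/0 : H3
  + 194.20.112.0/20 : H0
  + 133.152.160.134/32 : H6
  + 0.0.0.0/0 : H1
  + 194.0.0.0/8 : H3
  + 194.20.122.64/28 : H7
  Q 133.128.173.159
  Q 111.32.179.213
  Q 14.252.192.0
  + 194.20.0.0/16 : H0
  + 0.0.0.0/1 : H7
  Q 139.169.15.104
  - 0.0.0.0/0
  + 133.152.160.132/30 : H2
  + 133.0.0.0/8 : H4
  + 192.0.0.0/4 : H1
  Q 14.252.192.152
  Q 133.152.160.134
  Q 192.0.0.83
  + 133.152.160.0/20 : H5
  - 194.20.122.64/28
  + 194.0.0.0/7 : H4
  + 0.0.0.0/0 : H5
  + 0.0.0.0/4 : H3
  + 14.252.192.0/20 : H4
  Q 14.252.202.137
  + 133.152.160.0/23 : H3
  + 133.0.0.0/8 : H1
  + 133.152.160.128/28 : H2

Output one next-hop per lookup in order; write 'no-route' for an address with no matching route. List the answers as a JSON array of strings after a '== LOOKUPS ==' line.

Trace:
  add 14.0.0.0/8 -> H1 at depth 8
  add 194.0.0.0/8 -> H1 at depth 8
  - 194.0.0.0/8 clear@8
  - 14.0.0.0/8 clear@8
  add 194.20.112.0/20 -> H4 at depth 20
  add 14.252.192.0/20 -> H3 at depth 20
  add 14.240.0.0/12 -> H0 at depth 12
  lookup 14.240.0.0: bits 000011101111 walk d0:-→d1:-→d2:-→d3:-→d4:-→d5:-→d6:-→d7:-→d8:-→d9:-→d10:-→d11:-→d12:H0 -> H0
  add 0.0.0.0/0 -> H0 at depth 0
  add 133.128.0.0/10 -> H7 at depth 10
  add 0.0.0.0/0 -> H3 at depth 0
  add 194.20.112.0/20 -> H0 at depth 20
  add 133.152.160.134/32 -> H6 at depth 32
  add 0.0.0.0/0 -> H1 at depth 0
  add 194.0.0.0/8 -> H3 at depth 8
  add 194.20.122.64/28 -> H7 at depth 28
  lookup 133.128.173.159: bits 10000101100 walk d0:H1→d1:-→d2:-→d3:-→d4:-→d5:-→d6:-→d7:-→d8:-→d9:-→d10:H7→d11:- -> H7
  lookup 111.32.179.213: bits 0 walk d0:H1→d1:- -> H1
  lookup 14.252.192.0: bits 00001110111111001100 walk d0:H1→d1:-→d2:-→d3:-→d4:-→d5:-→d6:-→d7:-→d8:-→d9:-→d10:-→d11:-→d12:H0→d13:-→d14:-→d15:-→d16:-→d17:-→d18:-→d19:-→d20:H3 -> H3
  add 194.20.0.0/16 -> H0 at depth 16
  add 0.0.0.0/1 -> H7 at depth 1
  lookup 139.169.15.104: bits 1000 walk d0:H1→d1:-→d2:-→d3:-→d4:- -> H1
  - 0.0.0.0/0 clear@0
  add 133.152.160.132/30 -> H2 at depth 30
  add 133.0.0.0/8 -> H4 at depth 8
  add 192.0.0.0/4 -> H1 at depth 4
  lookup 14.252.192.152: bits 00001110111111001100 walk d0:-→d1:H7→d2:-→d3:-→d4:-→d5:-→d6:-→d7:-→d8:-→d9:-→d10:-→d11:-→d12:H0→d13:-→d14:-→d15:-→d16:-→d17:-→d18:-→d19:-→d20:H3 -> H3
  lookup 133.152.160.134: bits 10000101100110001010000010000110 walk d0:-→d1:-→d2:-→d3:-→d4:-→d5:-→d6:-→d7:-→d8:H4→d9:-→d10:H7→d11:-→d12:-→d13:-→d14:-→d15:-→d16:-→d17:-→d18:-→d19:-→d20:-→d21:-→d22:-→d23:-→d24:-→d25:-→d26:-→d27:-→d28:-→d29:-→d30:H2→d31:-→d32:H6 -> H6
  lookup 192.0.0.83: bits 110000 walk d0:-→d1:-→d2:-→d3:-→d4:H1→d5:-→d6:- -> H1
  add 133.152.160.0/20 -> H5 at depth 20
  - 194.20.122.64/28 clear@28
  add 194.0.0.0/7 -> H4 at depth 7
  add 0.0.0.0/0 -> H5 at depth 0
  add 0.0.0.0/4 -> H3 at depth 4
  add 14.252.192.0/20 -> H4 at depth 20
  lookup 14.252.202.137: bits 00001110111111001100 walk d0:H5→d1:H7→d2:-→d3:-→d4:H3→d5:-→d6:-→d7:-→d8:-→d9:-→d10:-→d11:-→d12:H0→d13:-→d14:-→d15:-→d16:-→d17:-→d18:-→d19:-→d20:H4 -> H4
  add 133.152.160.0/23 -> H3 at depth 23
  add 133.0.0.0/8 -> H1 at depth 8
  add 133.152.160.128/28 -> H2 at depth 28

== LOOKUPS ==
["H0","H7","H1","H3","H1","H3","H6","H1","H4"]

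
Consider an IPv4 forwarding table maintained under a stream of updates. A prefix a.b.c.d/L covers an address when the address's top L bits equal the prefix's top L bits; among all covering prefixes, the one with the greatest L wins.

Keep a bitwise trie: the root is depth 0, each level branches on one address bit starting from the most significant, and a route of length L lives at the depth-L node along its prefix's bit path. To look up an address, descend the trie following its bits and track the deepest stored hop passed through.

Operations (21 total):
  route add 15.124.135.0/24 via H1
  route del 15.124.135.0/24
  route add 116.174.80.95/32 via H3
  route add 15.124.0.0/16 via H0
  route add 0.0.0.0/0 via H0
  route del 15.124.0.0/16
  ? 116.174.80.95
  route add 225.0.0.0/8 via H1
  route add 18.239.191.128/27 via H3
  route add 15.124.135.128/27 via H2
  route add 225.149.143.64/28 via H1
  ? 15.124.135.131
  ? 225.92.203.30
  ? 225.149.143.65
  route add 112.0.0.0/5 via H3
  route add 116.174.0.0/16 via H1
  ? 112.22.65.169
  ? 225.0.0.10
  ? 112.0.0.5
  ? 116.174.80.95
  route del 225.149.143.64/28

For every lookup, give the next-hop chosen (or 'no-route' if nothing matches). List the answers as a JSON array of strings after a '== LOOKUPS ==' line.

Trace:
  add 15.124.135.0/24 -> H1 at depth 24
  - 15.124.135.0/24 clear@24
  add 116.174.80.95/32 -> H3 at depth 32
  add 15.124.0.0/16 -> H0 at depth 16
  add 0.0.0.0/0 -> H0 at depth 0
  - 15.124.0.0/16 clear@16
  lookup 116.174.80.95: bits 01110100101011100101000001011111 walk d0:H0→d1:-→d2:-→d3:-→d4:-→d5:-→d6:-→d7:-→d8:-→d9:-→d10:-→d11:-→d12:-→d13:-→d14:-→d15:-→d16:-→d17:-→d18:-→d19:-→d20:-→d21:-→d22:-→d23:-→d24:-→d25:-→d26:-→d27:-→d28:-→d29:-→d30:-→d31:-→d32:H3 -> H3
  add 225.0.0.0/8 -> H1 at depth 8
  add 18.239.191.128/27 -> H3 at depth 27
  add 15.124.135.128/27 -> H2 at depth 27
  add 225.149.143.64/28 -> H1 at depth 28
  lookup 15.124.135.131: bits 000011110111110010000111100 walk d0:H0→d1:-→d2:-→d3:-→d4:-→d5:-→d6:-→d7:-→d8:-→d9:-→d10:-→d11:-→d12:-→d13:-→d14:-→d15:-→d16:-→d17:-→d18:-→d19:-→d20:-→d21:-→d22:-→d23:-→d24:-→d25:-→d26:-→d27:H2 -> H2
  lookup 225.92.203.30: bits 11100001 walk d0:H0→d1:-→d2:-→d3:-→d4:-→d5:-→d6:-→d7:-→d8:H1 -> H1
  lookup 225.149.143.65: bits 1110000110010101100011110100 walk d0:H0→d1:-→d2:-→d3:-→d4:-→d5:-→d6:-→d7:-→d8:H1→d9:-→d10:-→d11:-→d12:-→d13:-→d14:-→d15:-→d16:-→d17:-→d18:-→d19:-→d20:-→d21:-→d22:-→d23:-→d24:-→d25:-→d26:-→d27:-→d28:H1 -> H1
  add 112.0.0.0/5 -> H3 at depth 5
  add 116.174.0.0/16 -> H1 at depth 16
  lookup 112.22.65.169: bits 01110 walk d0:H0→d1:-→d2:-→d3:-→d4:-→d5:H3 -> H3
  lookup 225.0.0.10: bits 11100001 walk d0:H0→d1:-→d2:-→d3:-→d4:-→d5:-→d6:-→d7:-→d8:H1 -> H1
  lookup 112.0.0.5: bits 01110 walk d0:H0→d1:-→d2:-→d3:-→d4:-→d5:H3 -> H3
  lookup 116.174.80.95: bits 01110100101011100101000001011111 walk d0:H0→d1:-→d2:-→d3:-→d4:-→d5:H3→d6:-→d7:-→d8:-→d9:-→d10:-→d11:-→d12:-→d13:-→d14:-→d15:-→d16:H1→d17:-→d18:-→d19:-→d20:-→d21:-→d22:-→d23:-→d24:-→d25:-→d26:-→d27:-→d28:-→d29:-→d30:-→d31:-→d32:H3 -> H3
  - 225.149.143.64/28 clear@28

== LOOKUPS ==
["H3","H2","H1","H1","H3","H1","H3","H3"]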